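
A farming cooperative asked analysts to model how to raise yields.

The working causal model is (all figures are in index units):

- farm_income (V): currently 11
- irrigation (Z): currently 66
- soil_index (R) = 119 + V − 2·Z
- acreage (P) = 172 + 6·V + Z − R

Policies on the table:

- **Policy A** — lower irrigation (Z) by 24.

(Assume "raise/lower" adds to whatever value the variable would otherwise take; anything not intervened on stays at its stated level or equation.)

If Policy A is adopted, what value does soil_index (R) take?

Policy A (Z − 24):
  V = 11
  Z = 66 − 24 = 42
  R = 119 + 11 − 2·42 = 46

46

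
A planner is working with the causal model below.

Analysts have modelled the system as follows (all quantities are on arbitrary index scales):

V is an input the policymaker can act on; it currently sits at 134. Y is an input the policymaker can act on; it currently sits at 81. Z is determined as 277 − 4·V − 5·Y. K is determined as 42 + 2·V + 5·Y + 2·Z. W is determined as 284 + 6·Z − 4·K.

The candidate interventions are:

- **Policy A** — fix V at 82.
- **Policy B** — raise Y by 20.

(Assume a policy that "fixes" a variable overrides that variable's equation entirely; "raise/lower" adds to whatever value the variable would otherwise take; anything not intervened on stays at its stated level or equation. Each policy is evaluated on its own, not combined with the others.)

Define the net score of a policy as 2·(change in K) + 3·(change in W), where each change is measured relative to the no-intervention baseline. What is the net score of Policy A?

624

Baseline:
  V = 134
  Y = 81
  Z = 277 − 4·134 − 5·81 = -664
  K = 42 + 2·134 + 5·81 + 2·(-664) = -613
  W = 284 + 6·(-664) − 4·(-613) = -1248
Policy A (V := 82):
  V = 82
  Y = 81
  Z = 277 − 4·82 − 5·81 = -456
  K = 42 + 2·82 + 5·81 + 2·(-456) = -301
  W = 284 + 6·(-456) − 4·(-301) = -1248
ΔK = -301 − (-613) = 312; ΔW = -1248 − (-1248) = 0
Score = 2·312 + 3·0 = 624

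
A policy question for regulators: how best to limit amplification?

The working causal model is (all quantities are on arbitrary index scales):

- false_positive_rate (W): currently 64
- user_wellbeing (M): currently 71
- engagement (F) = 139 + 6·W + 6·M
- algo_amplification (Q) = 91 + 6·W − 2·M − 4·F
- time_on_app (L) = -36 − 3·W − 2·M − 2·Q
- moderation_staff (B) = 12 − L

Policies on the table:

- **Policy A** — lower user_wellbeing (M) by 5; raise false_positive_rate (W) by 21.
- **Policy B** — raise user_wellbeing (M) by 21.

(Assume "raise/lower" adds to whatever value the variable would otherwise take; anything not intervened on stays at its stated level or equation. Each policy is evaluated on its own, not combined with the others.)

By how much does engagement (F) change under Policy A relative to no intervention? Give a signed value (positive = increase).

96

Baseline:
  W = 64
  M = 71
  F = 139 + 6·64 + 6·71 = 949
Policy A (M − 5, W + 21):
  W = 64 + 21 = 85
  M = 71 − 5 = 66
  F = 139 + 6·85 + 6·66 = 1045
Change in F: 1045 − 949 = 96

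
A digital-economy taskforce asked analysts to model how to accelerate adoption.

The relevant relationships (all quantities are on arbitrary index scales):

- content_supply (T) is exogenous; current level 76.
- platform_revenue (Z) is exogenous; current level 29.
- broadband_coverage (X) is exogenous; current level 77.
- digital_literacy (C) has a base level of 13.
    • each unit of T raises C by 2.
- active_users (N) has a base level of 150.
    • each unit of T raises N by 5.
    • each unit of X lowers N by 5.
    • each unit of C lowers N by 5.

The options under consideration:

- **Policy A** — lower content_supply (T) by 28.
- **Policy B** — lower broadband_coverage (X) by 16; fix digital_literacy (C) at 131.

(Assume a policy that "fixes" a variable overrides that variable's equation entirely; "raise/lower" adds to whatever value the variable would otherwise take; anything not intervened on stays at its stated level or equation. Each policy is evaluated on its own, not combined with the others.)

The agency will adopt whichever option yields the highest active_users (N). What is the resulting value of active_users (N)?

Policy A (T − 28):
  T = 76 − 28 = 48
  X = 77
  C = 13 + 2·48 = 109
  N = 150 + 5·48 − 5·77 − 5·109 = -540
Policy B (X − 16, C := 131):
  T = 76
  X = 77 − 16 = 61
  C = 131
  N = 150 + 5·76 − 5·61 − 5·131 = -430
Comparing — Policy A: N=-540, Policy B: N=-430. Highest is -430 (Policy B).

-430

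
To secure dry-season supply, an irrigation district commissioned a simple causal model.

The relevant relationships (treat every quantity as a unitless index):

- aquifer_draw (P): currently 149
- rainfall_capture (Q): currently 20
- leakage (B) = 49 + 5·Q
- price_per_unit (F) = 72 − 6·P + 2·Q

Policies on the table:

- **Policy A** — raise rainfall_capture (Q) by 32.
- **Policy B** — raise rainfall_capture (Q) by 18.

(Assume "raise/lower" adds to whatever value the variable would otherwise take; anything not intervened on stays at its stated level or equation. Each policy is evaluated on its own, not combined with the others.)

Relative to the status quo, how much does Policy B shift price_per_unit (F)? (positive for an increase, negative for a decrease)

36

Baseline:
  P = 149
  Q = 20
  F = 72 − 6·149 + 2·20 = -782
Policy B (Q + 18):
  P = 149
  Q = 20 + 18 = 38
  F = 72 − 6·149 + 2·38 = -746
Change in F: -746 − (-782) = 36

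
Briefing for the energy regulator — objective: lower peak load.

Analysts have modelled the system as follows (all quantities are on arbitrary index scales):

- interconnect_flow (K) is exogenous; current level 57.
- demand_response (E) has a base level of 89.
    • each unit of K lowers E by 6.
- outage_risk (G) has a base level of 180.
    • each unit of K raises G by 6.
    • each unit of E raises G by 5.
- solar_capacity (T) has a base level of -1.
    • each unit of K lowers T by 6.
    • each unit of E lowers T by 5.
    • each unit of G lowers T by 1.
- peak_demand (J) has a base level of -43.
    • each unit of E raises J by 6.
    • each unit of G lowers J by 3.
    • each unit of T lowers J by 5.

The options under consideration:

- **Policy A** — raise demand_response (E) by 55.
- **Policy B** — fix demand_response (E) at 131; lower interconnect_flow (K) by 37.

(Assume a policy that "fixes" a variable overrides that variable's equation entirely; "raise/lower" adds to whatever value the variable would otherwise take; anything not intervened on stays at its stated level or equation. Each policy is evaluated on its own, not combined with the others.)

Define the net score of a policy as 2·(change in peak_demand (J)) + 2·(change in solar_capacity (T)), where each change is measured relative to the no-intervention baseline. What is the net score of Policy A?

Baseline:
  K = 57
  E = 89 − 6·57 = -253
  G = 180 + 6·57 + 5·(-253) = -743
  T = -1 − 6·57 − 5·(-253) − (-743) = 1665
  J = -43 + 6·(-253) − 3·(-743) − 5·1665 = -7657
Policy A (E + 55):
  K = 57
  E = 89 − 6·57 (+55 from intervention) = -198
  G = 180 + 6·57 + 5·(-198) = -468
  T = -1 − 6·57 − 5·(-198) − (-468) = 1115
  J = -43 + 6·(-198) − 3·(-468) − 5·1115 = -5402
ΔJ = -5402 − (-7657) = 2255; ΔT = 1115 − 1665 = -550
Score = 2·2255 + 2·(-550) = 3410

3410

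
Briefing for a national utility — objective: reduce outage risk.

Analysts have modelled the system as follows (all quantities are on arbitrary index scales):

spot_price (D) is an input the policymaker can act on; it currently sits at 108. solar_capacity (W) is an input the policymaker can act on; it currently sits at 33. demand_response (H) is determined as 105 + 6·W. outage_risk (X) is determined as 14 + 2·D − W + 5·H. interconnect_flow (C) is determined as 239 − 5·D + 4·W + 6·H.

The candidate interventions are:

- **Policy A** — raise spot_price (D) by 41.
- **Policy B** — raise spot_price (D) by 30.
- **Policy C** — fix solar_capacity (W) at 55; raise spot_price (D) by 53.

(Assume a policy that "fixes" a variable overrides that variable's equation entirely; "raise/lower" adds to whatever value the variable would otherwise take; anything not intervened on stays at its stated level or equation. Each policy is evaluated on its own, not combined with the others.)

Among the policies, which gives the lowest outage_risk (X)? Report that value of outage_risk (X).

1772

Policy A (D + 41):
  D = 108 + 41 = 149
  W = 33
  H = 105 + 6·33 = 303
  X = 14 + 2·149 − 33 + 5·303 = 1794
Policy B (D + 30):
  D = 108 + 30 = 138
  W = 33
  H = 105 + 6·33 = 303
  X = 14 + 2·138 − 33 + 5·303 = 1772
Policy C (W := 55, D + 53):
  D = 108 + 53 = 161
  W = 55
  H = 105 + 6·55 = 435
  X = 14 + 2·161 − 55 + 5·435 = 2456
Comparing — Policy A: X=1794, Policy B: X=1772, Policy C: X=2456. Lowest is 1772 (Policy B).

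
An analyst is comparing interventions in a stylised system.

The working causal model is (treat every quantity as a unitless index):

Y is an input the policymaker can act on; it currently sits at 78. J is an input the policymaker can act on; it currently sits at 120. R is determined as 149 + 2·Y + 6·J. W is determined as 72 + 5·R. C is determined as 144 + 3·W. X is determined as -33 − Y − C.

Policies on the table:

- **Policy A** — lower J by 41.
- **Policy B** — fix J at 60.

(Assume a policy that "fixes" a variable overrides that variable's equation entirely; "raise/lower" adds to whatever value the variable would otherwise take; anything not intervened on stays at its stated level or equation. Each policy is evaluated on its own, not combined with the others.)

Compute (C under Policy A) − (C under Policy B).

1710

Policy A (J − 41):
  Y = 78
  J = 120 − 41 = 79
  R = 149 + 2·78 + 6·79 = 779
  W = 72 + 5·779 = 3967
  C = 144 + 3·3967 = 12045
Policy B (J := 60):
  Y = 78
  J = 60
  R = 149 + 2·78 + 6·60 = 665
  W = 72 + 5·665 = 3397
  C = 144 + 3·3397 = 10335
C: 12045 − 10335 = 1710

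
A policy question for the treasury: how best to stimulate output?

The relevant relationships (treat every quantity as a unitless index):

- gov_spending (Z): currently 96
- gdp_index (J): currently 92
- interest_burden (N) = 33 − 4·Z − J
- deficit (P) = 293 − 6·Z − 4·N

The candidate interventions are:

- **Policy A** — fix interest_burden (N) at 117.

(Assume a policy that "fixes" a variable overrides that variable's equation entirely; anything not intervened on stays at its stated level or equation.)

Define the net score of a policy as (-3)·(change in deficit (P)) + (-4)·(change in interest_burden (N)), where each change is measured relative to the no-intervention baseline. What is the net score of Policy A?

4480

Baseline:
  Z = 96
  J = 92
  N = 33 − 4·96 − 92 = -443
  P = 293 − 6·96 − 4·(-443) = 1489
Policy A (N := 117):
  Z = 96
  J = 92
  N = 117
  P = 293 − 6·96 − 4·117 = -751
ΔP = -751 − 1489 = -2240; ΔN = 117 − (-443) = 560
Score = (-3)·(-2240) + (-4)·560 = 4480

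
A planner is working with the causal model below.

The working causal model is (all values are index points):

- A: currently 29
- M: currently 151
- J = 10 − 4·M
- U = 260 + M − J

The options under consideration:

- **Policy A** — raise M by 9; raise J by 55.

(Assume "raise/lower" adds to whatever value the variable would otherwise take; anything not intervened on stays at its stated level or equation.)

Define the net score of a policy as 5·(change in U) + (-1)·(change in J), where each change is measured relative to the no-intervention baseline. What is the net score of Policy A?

-69

Baseline:
  M = 151
  J = 10 − 4·151 = -594
  U = 260 + 151 − (-594) = 1005
Policy A (M + 9, J + 55):
  M = 151 + 9 = 160
  J = 10 − 4·160 (+55 from intervention) = -575
  U = 260 + 160 − (-575) = 995
ΔU = 995 − 1005 = -10; ΔJ = -575 − (-594) = 19
Score = 5·(-10) + (-1)·19 = -69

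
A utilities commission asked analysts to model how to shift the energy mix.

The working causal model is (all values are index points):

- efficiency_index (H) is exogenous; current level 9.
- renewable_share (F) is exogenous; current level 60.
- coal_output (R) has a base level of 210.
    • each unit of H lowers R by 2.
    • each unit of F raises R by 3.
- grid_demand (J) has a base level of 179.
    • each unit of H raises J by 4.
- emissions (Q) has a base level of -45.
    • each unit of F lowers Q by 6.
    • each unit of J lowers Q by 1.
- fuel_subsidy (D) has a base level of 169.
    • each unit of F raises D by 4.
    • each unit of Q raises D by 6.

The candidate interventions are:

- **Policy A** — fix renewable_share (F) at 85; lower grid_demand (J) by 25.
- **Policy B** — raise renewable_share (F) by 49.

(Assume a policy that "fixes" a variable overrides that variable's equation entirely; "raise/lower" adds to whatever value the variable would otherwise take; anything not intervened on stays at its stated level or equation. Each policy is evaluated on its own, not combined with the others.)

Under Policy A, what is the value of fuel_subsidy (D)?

Policy A (F := 85, J − 25):
  H = 9
  F = 85
  J = 179 + 4·9 (−25 from intervention) = 190
  Q = -45 − 6·85 − 190 = -745
  D = 169 + 4·85 + 6·(-745) = -3961

-3961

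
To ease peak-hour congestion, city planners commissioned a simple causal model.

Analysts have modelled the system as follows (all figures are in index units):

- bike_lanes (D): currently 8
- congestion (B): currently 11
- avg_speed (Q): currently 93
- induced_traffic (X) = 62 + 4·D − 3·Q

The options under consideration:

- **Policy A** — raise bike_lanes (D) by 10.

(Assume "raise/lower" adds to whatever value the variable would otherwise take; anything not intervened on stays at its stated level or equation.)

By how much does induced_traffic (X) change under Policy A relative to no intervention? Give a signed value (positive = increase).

40

Baseline:
  D = 8
  Q = 93
  X = 62 + 4·8 − 3·93 = -185
Policy A (D + 10):
  D = 8 + 10 = 18
  Q = 93
  X = 62 + 4·18 − 3·93 = -145
Change in X: -145 − (-185) = 40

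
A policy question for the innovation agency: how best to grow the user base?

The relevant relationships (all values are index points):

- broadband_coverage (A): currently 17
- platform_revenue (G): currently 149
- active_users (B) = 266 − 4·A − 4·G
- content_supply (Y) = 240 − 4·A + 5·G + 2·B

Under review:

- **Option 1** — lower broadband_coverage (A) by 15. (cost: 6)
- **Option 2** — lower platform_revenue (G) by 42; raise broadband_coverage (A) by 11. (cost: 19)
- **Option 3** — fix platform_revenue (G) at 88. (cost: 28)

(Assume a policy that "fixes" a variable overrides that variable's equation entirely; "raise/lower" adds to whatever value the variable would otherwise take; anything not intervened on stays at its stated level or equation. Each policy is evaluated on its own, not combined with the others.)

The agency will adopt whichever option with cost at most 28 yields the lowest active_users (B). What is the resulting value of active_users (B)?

Option 1 (A − 15):
  A = 17 − 15 = 2
  G = 149
  B = 266 − 4·2 − 4·149 = -338
Option 2 (G − 42, A + 11):
  A = 17 + 11 = 28
  G = 149 − 42 = 107
  B = 266 − 4·28 − 4·107 = -274
Option 3 (G := 88):
  A = 17
  G = 88
  B = 266 − 4·17 − 4·88 = -154
Comparing — Option 1: B=-338, Option 2: B=-274, Option 3: B=-154. Lowest is -338 (Option 1).

-338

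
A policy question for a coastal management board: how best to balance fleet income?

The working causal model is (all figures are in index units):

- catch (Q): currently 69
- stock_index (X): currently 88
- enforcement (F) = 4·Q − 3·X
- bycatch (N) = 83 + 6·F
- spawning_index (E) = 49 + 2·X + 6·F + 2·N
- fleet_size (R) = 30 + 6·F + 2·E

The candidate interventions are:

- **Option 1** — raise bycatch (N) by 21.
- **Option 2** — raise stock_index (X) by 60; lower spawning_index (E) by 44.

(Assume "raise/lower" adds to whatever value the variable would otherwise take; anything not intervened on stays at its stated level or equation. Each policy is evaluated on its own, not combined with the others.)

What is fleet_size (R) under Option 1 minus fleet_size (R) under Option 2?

Option 1 (N + 21):
  Q = 69
  X = 88
  F = 0 + 4·69 − 3·88 = 12
  N = 83 + 6·12 (+21 from intervention) = 176
  E = 49 + 2·88 + 6·12 + 2·176 = 649
  R = 30 + 6·12 + 2·649 = 1400
Option 2 (X + 60, E − 44):
  Q = 69
  X = 88 + 60 = 148
  F = 0 + 4·69 − 3·148 = -168
  N = 83 + 6·(-168) = -925
  E = 49 + 2·148 + 6·(-168) + 2·(-925) (−44 from intervention) = -2557
  R = 30 + 6·(-168) + 2·(-2557) = -6092
R: 1400 − (-6092) = 7492

7492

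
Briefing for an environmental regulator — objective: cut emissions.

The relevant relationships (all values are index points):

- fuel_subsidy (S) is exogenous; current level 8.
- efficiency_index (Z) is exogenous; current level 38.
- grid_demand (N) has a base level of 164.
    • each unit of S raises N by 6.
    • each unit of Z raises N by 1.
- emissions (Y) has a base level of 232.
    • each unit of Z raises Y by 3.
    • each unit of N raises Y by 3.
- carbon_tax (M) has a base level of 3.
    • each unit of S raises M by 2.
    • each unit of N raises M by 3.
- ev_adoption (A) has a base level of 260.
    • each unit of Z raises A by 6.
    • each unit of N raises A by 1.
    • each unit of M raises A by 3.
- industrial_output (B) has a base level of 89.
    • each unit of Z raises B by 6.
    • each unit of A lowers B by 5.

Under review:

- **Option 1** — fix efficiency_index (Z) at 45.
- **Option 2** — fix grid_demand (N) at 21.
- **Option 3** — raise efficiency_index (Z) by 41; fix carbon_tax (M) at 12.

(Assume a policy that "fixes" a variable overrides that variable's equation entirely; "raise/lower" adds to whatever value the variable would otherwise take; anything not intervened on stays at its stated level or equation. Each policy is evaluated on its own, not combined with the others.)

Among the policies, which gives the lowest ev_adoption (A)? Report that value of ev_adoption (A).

755

Option 1 (Z := 45):
  S = 8
  Z = 45
  N = 164 + 6·8 + 45 = 257
  M = 3 + 2·8 + 3·257 = 790
  A = 260 + 6·45 + 257 + 3·790 = 3157
Option 2 (N := 21):
  S = 8
  Z = 38
  N = 21
  M = 3 + 2·8 + 3·21 = 82
  A = 260 + 6·38 + 21 + 3·82 = 755
Option 3 (Z + 41, M := 12):
  S = 8
  Z = 38 + 41 = 79
  N = 164 + 6·8 + 79 = 291
  M = 12
  A = 260 + 6·79 + 291 + 3·12 = 1061
Comparing — Option 1: A=3157, Option 2: A=755, Option 3: A=1061. Lowest is 755 (Option 2).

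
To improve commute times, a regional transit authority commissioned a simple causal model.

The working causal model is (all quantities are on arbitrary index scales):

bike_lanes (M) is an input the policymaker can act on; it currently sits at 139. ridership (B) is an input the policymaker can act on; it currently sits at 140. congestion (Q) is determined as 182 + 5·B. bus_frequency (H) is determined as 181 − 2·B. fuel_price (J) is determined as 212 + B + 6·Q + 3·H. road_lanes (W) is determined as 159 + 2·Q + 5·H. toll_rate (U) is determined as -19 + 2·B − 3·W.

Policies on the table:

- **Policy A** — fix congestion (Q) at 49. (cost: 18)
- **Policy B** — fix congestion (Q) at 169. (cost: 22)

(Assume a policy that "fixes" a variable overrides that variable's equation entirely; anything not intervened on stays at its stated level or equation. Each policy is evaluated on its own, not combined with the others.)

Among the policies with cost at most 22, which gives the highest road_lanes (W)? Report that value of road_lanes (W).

Policy A (Q := 49):
  B = 140
  Q = 49
  H = 181 − 2·140 = -99
  W = 159 + 2·49 + 5·(-99) = -238
Policy B (Q := 169):
  B = 140
  Q = 169
  H = 181 − 2·140 = -99
  W = 159 + 2·169 + 5·(-99) = 2
Comparing — Policy A: W=-238, Policy B: W=2. Highest is 2 (Policy B).

2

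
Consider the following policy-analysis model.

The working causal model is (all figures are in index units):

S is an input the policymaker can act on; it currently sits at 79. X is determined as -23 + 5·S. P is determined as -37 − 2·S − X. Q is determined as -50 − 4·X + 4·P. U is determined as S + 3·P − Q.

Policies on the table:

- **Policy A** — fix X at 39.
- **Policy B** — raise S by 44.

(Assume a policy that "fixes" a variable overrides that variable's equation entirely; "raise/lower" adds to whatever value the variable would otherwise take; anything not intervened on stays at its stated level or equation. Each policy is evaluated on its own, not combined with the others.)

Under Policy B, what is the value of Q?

Policy B (S + 44):
  S = 79 + 44 = 123
  X = -23 + 5·123 = 592
  P = -37 − 2·123 − 592 = -875
  Q = -50 − 4·592 + 4·(-875) = -5918

-5918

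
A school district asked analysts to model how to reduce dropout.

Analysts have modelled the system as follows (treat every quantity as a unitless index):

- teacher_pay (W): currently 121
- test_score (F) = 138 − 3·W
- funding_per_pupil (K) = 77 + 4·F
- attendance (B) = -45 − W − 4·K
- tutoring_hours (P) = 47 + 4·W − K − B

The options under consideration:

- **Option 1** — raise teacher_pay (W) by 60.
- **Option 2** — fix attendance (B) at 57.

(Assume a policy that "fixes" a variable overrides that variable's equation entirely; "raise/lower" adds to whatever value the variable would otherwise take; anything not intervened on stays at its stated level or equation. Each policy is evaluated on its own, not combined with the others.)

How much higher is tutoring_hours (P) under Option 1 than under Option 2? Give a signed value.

-4929

Option 1 (W + 60):
  W = 121 + 60 = 181
  F = 138 − 3·181 = -405
  K = 77 + 4·(-405) = -1543
  B = -45 − 181 − 4·(-1543) = 5946
  P = 47 + 4·181 − (-1543) − 5946 = -3632
Option 2 (B := 57):
  W = 121
  F = 138 − 3·121 = -225
  K = 77 + 4·(-225) = -823
  B = 57
  P = 47 + 4·121 − (-823) − 57 = 1297
P: -3632 − 1297 = -4929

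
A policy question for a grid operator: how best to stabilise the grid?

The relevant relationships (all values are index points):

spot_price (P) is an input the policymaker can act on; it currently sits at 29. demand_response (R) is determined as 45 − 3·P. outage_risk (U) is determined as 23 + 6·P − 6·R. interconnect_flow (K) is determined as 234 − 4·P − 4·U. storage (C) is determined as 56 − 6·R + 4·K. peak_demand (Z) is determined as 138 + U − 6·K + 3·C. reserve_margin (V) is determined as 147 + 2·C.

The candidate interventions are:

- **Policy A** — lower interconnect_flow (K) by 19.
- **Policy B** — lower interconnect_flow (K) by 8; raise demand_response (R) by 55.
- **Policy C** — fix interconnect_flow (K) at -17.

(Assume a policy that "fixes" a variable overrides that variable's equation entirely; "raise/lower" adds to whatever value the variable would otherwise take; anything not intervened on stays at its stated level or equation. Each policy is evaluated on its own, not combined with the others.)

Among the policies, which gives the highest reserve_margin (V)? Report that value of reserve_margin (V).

Policy A (K − 19):
  P = 29
  R = 45 − 3·29 = -42
  U = 23 + 6·29 − 6·(-42) = 449
  K = 234 − 4·29 − 4·449 (−19 from intervention) = -1697
  C = 56 − 6·(-42) + 4·(-1697) = -6480
  V = 147 + 2·(-6480) = -12813
Policy B (K − 8, R + 55):
  P = 29
  R = 45 − 3·29 (+55 from intervention) = 13
  U = 23 + 6·29 − 6·13 = 119
  K = 234 − 4·29 − 4·119 (−8 from intervention) = -366
  C = 56 − 6·13 + 4·(-366) = -1486
  V = 147 + 2·(-1486) = -2825
Policy C (K := -17):
  P = 29
  R = 45 − 3·29 = -42
  U = 23 + 6·29 − 6·(-42) = 449
  K = -17
  C = 56 − 6·(-42) + 4·(-17) = 240
  V = 147 + 2·240 = 627
Comparing — Policy A: V=-12813, Policy B: V=-2825, Policy C: V=627. Highest is 627 (Policy C).

627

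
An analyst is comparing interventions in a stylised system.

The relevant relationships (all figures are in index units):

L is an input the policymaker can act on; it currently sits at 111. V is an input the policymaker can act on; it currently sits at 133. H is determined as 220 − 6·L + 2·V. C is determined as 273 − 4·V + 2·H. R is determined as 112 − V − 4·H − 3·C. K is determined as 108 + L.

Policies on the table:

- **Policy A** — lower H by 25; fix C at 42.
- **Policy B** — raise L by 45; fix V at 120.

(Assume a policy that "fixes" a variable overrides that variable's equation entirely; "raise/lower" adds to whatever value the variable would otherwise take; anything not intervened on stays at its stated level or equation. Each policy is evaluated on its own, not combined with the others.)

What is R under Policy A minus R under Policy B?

Policy A (H − 25, C := 42):
  L = 111
  V = 133
  H = 220 − 6·111 + 2·133 (−25 from intervention) = -205
  C = 42
  R = 112 − 133 − 4·(-205) − 3·42 = 673
Policy B (L + 45, V := 120):
  L = 111 + 45 = 156
  V = 120
  H = 220 − 6·156 + 2·120 = -476
  C = 273 − 4·120 + 2·(-476) = -1159
  R = 112 − 120 − 4·(-476) − 3·(-1159) = 5373
R: 673 − 5373 = -4700

-4700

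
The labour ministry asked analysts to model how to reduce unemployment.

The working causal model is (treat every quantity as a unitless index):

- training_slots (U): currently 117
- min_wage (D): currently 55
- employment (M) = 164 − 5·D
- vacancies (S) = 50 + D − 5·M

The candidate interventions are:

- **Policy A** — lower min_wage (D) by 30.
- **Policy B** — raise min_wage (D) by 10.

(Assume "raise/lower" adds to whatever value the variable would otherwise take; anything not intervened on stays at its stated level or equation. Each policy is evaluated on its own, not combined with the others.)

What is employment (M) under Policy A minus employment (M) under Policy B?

Policy A (D − 30):
  D = 55 − 30 = 25
  M = 164 − 5·25 = 39
Policy B (D + 10):
  D = 55 + 10 = 65
  M = 164 − 5·65 = -161
M: 39 − (-161) = 200

200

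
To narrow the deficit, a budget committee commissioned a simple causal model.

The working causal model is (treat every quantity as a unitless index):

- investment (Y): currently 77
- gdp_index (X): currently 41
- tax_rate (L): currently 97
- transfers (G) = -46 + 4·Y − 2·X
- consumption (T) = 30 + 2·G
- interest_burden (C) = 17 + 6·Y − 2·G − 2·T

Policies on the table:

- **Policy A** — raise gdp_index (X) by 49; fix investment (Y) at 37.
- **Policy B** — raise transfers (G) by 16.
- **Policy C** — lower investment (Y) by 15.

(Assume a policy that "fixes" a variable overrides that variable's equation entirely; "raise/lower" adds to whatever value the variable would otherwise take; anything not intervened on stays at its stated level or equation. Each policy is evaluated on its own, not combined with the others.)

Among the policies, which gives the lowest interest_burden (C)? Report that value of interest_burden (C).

-757

Policy A (X + 49, Y := 37):
  Y = 37
  X = 41 + 49 = 90
  G = -46 + 4·37 − 2·90 = -78
  T = 30 + 2·(-78) = -126
  C = 17 + 6·37 − 2·(-78) − 2·(-126) = 647
Policy B (G + 16):
  Y = 77
  X = 41
  G = -46 + 4·77 − 2·41 (+16 from intervention) = 196
  T = 30 + 2·196 = 422
  C = 17 + 6·77 − 2·196 − 2·422 = -757
Policy C (Y − 15):
  Y = 77 − 15 = 62
  X = 41
  G = -46 + 4·62 − 2·41 = 120
  T = 30 + 2·120 = 270
  C = 17 + 6·62 − 2·120 − 2·270 = -391
Comparing — Policy A: C=647, Policy B: C=-757, Policy C: C=-391. Lowest is -757 (Policy B).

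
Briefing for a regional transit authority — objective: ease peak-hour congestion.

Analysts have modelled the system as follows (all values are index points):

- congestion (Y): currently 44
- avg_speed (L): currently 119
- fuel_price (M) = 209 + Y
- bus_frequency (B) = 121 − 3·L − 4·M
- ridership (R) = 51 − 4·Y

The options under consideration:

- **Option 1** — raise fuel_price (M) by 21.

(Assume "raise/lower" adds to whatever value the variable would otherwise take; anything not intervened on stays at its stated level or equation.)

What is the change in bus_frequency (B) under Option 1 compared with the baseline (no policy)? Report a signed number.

Baseline:
  Y = 44
  L = 119
  M = 209 + 44 = 253
  B = 121 − 3·119 − 4·253 = -1248
Option 1 (M + 21):
  Y = 44
  L = 119
  M = 209 + 44 (+21 from intervention) = 274
  B = 121 − 3·119 − 4·274 = -1332
Change in B: -1332 − (-1248) = -84

-84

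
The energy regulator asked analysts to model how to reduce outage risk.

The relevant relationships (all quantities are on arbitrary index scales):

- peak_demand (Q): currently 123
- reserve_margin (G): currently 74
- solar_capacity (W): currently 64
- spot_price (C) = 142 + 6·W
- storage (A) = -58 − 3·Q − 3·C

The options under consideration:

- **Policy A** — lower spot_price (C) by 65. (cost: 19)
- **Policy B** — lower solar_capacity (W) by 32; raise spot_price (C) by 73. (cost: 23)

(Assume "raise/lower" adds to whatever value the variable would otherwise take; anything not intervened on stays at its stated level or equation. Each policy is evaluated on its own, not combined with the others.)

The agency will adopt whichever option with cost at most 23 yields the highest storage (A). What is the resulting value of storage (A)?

-1648

Policy A (C − 65):
  Q = 123
  W = 64
  C = 142 + 6·64 (−65 from intervention) = 461
  A = -58 − 3·123 − 3·461 = -1810
Policy B (W − 32, C + 73):
  Q = 123
  W = 64 − 32 = 32
  C = 142 + 6·32 (+73 from intervention) = 407
  A = -58 − 3·123 − 3·407 = -1648
Comparing — Policy A: A=-1810, Policy B: A=-1648. Highest is -1648 (Policy B).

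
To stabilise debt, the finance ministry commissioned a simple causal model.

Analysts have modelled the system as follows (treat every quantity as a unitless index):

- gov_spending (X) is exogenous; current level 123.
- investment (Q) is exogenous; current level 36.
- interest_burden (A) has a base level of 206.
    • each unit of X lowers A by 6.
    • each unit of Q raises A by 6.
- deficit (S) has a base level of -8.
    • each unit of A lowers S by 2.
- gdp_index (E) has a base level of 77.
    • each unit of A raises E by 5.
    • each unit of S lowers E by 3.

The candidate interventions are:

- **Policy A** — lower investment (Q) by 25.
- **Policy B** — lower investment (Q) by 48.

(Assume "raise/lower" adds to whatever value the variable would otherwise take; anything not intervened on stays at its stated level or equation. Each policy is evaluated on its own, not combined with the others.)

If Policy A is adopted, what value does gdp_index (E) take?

-5025

Policy A (Q − 25):
  X = 123
  Q = 36 − 25 = 11
  A = 206 − 6·123 + 6·11 = -466
  S = -8 − 2·(-466) = 924
  E = 77 + 5·(-466) − 3·924 = -5025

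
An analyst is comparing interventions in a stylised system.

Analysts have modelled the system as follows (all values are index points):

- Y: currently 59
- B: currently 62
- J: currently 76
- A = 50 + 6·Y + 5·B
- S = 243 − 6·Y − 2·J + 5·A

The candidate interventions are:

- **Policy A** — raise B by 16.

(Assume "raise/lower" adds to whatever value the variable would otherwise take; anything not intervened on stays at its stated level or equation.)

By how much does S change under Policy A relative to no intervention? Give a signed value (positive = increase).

Baseline:
  Y = 59
  B = 62
  J = 76
  A = 50 + 6·59 + 5·62 = 714
  S = 243 − 6·59 − 2·76 + 5·714 = 3307
Policy A (B + 16):
  Y = 59
  B = 62 + 16 = 78
  J = 76
  A = 50 + 6·59 + 5·78 = 794
  S = 243 − 6·59 − 2·76 + 5·794 = 3707
Change in S: 3707 − 3307 = 400

400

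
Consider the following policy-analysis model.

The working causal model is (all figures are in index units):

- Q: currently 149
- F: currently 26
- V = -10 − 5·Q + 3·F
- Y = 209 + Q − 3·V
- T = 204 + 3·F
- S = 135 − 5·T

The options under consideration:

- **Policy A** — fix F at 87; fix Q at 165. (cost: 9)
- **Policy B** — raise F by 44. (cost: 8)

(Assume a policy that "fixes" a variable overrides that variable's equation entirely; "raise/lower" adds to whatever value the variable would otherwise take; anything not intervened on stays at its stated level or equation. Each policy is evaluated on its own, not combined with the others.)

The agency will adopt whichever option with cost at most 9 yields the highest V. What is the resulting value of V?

-545

Policy A (F := 87, Q := 165):
  Q = 165
  F = 87
  V = -10 − 5·165 + 3·87 = -574
Policy B (F + 44):
  Q = 149
  F = 26 + 44 = 70
  V = -10 − 5·149 + 3·70 = -545
Comparing — Policy A: V=-574, Policy B: V=-545. Highest is -545 (Policy B).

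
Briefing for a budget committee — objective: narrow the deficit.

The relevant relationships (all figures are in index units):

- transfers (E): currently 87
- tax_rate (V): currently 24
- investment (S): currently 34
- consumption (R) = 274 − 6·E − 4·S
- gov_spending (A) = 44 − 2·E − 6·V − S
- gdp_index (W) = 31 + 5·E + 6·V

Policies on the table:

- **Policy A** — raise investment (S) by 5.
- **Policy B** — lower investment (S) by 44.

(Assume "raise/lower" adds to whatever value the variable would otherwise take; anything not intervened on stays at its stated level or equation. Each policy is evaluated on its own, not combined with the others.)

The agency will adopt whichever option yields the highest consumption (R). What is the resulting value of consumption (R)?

-208

Policy A (S + 5):
  E = 87
  S = 34 + 5 = 39
  R = 274 − 6·87 − 4·39 = -404
Policy B (S − 44):
  E = 87
  S = 34 − 44 = -10
  R = 274 − 6·87 − 4·(-10) = -208
Comparing — Policy A: R=-404, Policy B: R=-208. Highest is -208 (Policy B).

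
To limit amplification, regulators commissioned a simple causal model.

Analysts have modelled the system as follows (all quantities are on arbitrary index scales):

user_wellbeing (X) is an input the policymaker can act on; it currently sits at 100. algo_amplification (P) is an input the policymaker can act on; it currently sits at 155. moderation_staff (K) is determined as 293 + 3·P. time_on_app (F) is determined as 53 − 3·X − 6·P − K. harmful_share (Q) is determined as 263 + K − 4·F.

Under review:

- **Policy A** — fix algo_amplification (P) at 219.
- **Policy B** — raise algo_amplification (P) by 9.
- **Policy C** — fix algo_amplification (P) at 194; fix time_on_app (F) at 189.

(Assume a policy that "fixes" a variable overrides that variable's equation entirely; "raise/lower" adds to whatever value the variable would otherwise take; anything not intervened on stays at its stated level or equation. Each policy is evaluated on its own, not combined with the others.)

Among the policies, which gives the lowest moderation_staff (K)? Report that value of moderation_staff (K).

785

Policy A (P := 219):
  P = 219
  K = 293 + 3·219 = 950
Policy B (P + 9):
  P = 155 + 9 = 164
  K = 293 + 3·164 = 785
Policy C (P := 194, F := 189):
  P = 194
  K = 293 + 3·194 = 875
Comparing — Policy A: K=950, Policy B: K=785, Policy C: K=875. Lowest is 785 (Policy B).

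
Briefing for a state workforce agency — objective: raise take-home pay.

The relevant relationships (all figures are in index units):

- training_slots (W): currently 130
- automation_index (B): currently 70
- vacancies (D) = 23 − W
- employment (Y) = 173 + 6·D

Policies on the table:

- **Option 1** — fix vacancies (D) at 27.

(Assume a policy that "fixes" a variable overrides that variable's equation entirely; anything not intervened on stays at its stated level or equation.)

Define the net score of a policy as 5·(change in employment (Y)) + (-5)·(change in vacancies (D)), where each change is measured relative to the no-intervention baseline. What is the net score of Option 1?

3350

Baseline:
  W = 130
  D = 23 − 130 = -107
  Y = 173 + 6·(-107) = -469
Option 1 (D := 27):
  W = 130
  D = 27
  Y = 173 + 6·27 = 335
ΔY = 335 − (-469) = 804; ΔD = 27 − (-107) = 134
Score = 5·804 + (-5)·134 = 3350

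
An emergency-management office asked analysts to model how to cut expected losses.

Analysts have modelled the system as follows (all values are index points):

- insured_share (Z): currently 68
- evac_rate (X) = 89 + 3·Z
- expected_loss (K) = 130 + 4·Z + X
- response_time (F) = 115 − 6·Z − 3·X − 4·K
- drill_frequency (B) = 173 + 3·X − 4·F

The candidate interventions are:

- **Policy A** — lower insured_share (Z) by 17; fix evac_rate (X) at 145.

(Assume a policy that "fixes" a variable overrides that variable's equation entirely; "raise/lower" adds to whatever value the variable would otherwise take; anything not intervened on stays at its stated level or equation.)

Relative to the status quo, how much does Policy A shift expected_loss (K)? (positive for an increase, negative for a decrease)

Baseline:
  Z = 68
  X = 89 + 3·68 = 293
  K = 130 + 4·68 + 293 = 695
Policy A (Z − 17, X := 145):
  Z = 68 − 17 = 51
  X = 145
  K = 130 + 4·51 + 145 = 479
Change in K: 479 − 695 = -216

-216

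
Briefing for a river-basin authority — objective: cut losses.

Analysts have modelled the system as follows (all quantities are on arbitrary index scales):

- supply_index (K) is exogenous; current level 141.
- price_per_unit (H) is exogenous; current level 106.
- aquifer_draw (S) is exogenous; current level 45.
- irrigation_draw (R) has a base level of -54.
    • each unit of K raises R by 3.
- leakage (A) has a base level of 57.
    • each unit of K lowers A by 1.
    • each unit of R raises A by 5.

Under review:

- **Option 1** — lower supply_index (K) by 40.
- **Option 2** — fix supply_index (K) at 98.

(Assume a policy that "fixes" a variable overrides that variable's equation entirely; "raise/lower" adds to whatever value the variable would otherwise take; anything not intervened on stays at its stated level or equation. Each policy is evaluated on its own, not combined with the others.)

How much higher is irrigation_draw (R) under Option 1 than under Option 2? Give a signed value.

9

Option 1 (K − 40):
  K = 141 − 40 = 101
  R = -54 + 3·101 = 249
Option 2 (K := 98):
  K = 98
  R = -54 + 3·98 = 240
R: 249 − 240 = 9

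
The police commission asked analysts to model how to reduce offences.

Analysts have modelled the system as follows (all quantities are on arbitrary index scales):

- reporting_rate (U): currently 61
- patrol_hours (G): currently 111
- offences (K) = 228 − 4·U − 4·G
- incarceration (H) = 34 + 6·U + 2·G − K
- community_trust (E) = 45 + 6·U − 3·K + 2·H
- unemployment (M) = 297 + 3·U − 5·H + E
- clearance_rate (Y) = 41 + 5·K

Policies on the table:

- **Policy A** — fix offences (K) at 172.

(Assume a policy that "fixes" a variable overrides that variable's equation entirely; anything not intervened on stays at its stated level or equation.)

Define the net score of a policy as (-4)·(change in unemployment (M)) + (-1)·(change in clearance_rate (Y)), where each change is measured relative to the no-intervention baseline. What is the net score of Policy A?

Baseline:
  U = 61
  G = 111
  K = 228 − 4·61 − 4·111 = -460
  H = 34 + 6·61 + 2·111 − (-460) = 1082
  E = 45 + 6·61 − 3·(-460) + 2·1082 = 3955
  M = 297 + 3·61 − 5·1082 + 3955 = -975
  Y = 41 + 5·(-460) = -2259
Policy A (K := 172):
  U = 61
  G = 111
  K = 172
  H = 34 + 6·61 + 2·111 − 172 = 450
  E = 45 + 6·61 − 3·172 + 2·450 = 795
  M = 297 + 3·61 − 5·450 + 795 = -975
  Y = 41 + 5·172 = 901
ΔM = -975 − (-975) = 0; ΔY = 901 − (-2259) = 3160
Score = (-4)·0 + (-1)·3160 = -3160

-3160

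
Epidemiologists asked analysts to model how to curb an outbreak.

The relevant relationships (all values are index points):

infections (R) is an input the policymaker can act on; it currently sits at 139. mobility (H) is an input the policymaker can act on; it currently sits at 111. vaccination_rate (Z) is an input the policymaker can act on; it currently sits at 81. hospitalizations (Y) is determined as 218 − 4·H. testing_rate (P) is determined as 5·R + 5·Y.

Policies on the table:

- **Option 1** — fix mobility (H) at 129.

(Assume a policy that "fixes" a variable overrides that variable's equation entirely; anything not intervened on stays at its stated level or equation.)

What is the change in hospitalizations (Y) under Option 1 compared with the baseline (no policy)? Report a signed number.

-72

Baseline:
  H = 111
  Y = 218 − 4·111 = -226
Option 1 (H := 129):
  H = 129
  Y = 218 − 4·129 = -298
Change in Y: -298 − (-226) = -72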